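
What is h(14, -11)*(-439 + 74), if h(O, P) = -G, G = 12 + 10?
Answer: 8030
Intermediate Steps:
G = 22
h(O, P) = -22 (h(O, P) = -1*22 = -22)
h(14, -11)*(-439 + 74) = -22*(-439 + 74) = -22*(-365) = 8030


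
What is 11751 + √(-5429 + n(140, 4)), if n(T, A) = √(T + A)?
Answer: 11751 + I*√5417 ≈ 11751.0 + 73.6*I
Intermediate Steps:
n(T, A) = √(A + T)
11751 + √(-5429 + n(140, 4)) = 11751 + √(-5429 + √(4 + 140)) = 11751 + √(-5429 + √144) = 11751 + √(-5429 + 12) = 11751 + √(-5417) = 11751 + I*√5417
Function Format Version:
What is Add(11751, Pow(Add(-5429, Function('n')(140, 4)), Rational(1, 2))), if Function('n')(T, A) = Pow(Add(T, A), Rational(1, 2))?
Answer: Add(11751, Mul(I, Pow(5417, Rational(1, 2)))) ≈ Add(11751., Mul(73.600, I))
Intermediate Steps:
Function('n')(T, A) = Pow(Add(A, T), Rational(1, 2))
Add(11751, Pow(Add(-5429, Function('n')(140, 4)), Rational(1, 2))) = Add(11751, Pow(Add(-5429, Pow(Add(4, 140), Rational(1, 2))), Rational(1, 2))) = Add(11751, Pow(Add(-5429, Pow(144, Rational(1, 2))), Rational(1, 2))) = Add(11751, Pow(Add(-5429, 12), Rational(1, 2))) = Add(11751, Pow(-5417, Rational(1, 2))) = Add(11751, Mul(I, Pow(5417, Rational(1, 2))))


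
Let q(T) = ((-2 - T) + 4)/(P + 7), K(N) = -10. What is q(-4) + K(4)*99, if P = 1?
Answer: -3957/4 ≈ -989.25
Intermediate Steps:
q(T) = 1/4 - T/8 (q(T) = ((-2 - T) + 4)/(1 + 7) = (2 - T)/8 = (2 - T)*(1/8) = 1/4 - T/8)
q(-4) + K(4)*99 = (1/4 - 1/8*(-4)) - 10*99 = (1/4 + 1/2) - 990 = 3/4 - 990 = -3957/4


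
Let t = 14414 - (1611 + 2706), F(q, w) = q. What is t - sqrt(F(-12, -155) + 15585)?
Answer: 10097 - sqrt(15573) ≈ 9972.2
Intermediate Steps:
t = 10097 (t = 14414 - 1*4317 = 14414 - 4317 = 10097)
t - sqrt(F(-12, -155) + 15585) = 10097 - sqrt(-12 + 15585) = 10097 - sqrt(15573)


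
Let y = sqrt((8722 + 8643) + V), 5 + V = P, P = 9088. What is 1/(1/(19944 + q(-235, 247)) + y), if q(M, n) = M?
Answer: -19709/10273584923087 + 1553778724*sqrt(1653)/10273584923087 ≈ 0.0061490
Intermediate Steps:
V = 9083 (V = -5 + 9088 = 9083)
y = 4*sqrt(1653) (y = sqrt((8722 + 8643) + 9083) = sqrt(17365 + 9083) = sqrt(26448) = 4*sqrt(1653) ≈ 162.63)
1/(1/(19944 + q(-235, 247)) + y) = 1/(1/(19944 - 235) + 4*sqrt(1653)) = 1/(1/19709 + 4*sqrt(1653))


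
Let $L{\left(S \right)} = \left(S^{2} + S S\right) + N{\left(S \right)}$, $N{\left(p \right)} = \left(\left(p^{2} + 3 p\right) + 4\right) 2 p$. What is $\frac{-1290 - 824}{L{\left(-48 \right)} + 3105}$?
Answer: $\frac{2114}{200031} \approx 0.010568$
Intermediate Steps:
$N{\left(p \right)} = p \left(8 + 2 p^{2} + 6 p\right)$ ($N{\left(p \right)} = \left(4 + p^{2} + 3 p\right) 2 p = \left(8 + 2 p^{2} + 6 p\right) p = p \left(8 + 2 p^{2} + 6 p\right)$)
$L{\left(S \right)} = 2 S^{2} + 2 S \left(4 + S^{2} + 3 S\right)$ ($L{\left(S \right)} = \left(S^{2} + S S\right) + 2 S \left(4 + S^{2} + 3 S\right) = \left(S^{2} + S^{2}\right) + 2 S \left(4 + S^{2} + 3 S\right) = 2 S^{2} + 2 S \left(4 + S^{2} + 3 S\right)$)
$\frac{-1290 - 824}{L{\left(-48 \right)} + 3105} = \frac{-1290 - 824}{2 \left(-48\right) \left(4 + \left(-48\right)^{2} + 4 \left(-48\right)\right) + 3105} = - \frac{2114}{2 \left(-48\right) \left(4 + 2304 - 192\right) + 3105} = - \frac{2114}{2 \left(-48\right) 2116 + 3105} = - \frac{2114}{-203136 + 3105} = - \frac{2114}{-200031} = \left(-2114\right) \left(- \frac{1}{200031}\right) = \frac{2114}{200031}$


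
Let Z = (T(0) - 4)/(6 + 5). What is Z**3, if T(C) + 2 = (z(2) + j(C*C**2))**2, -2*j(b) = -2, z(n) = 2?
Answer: 27/1331 ≈ 0.020285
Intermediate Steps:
j(b) = 1 (j(b) = -1/2*(-2) = 1)
T(C) = 7 (T(C) = -2 + (2 + 1)**2 = -2 + 3**2 = -2 + 9 = 7)
Z = 3/11 (Z = (7 - 4)/(6 + 5) = 3/11 ≈ 0.27273)
Z**3 = (3/11)**3 = 27/1331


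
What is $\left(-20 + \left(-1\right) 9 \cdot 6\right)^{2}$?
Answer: $5476$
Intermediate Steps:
$\left(-20 + \left(-1\right) 9 \cdot 6\right)^{2} = \left(-20 - 54\right)^{2} = \left(-74\right)^{2} = 5476$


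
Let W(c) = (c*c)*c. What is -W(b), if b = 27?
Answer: -19683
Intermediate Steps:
W(c) = c**3 (W(c) = c**2*c = c**3)
-W(b) = -1*27**3 = -1*19683 = -19683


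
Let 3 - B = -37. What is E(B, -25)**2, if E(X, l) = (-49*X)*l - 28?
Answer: 2398256784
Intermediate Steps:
B = 40 (B = 3 - 1*(-37) = 3 + 37 = 40)
E(X, l) = -28 - 49*X*l (E(X, l) = -49*X*l - 28 = -28 - 49*X*l)
E(B, -25)**2 = (-28 - 49*40*(-25))**2 = (-28 + 49000)**2 = 48972**2 = 2398256784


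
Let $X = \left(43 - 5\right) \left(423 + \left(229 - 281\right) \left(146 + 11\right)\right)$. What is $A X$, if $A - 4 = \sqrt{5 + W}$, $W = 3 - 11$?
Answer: $-1176632 - 294158 i \sqrt{3} \approx -1.1766 \cdot 10^{6} - 5.095 \cdot 10^{5} i$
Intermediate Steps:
$W = -8$
$A = 4 + i \sqrt{3}$ ($A = 4 + \sqrt{5 - 8} = 4 + \sqrt{-3} = 4 + i \sqrt{3} \approx 4.0 + 1.732 i$)
$X = -294158$ ($X = 38 \left(423 - 8164\right) = 38 \left(-7741\right) = -294158$)
$A X = \left(4 + i \sqrt{3}\right) \left(-294158\right) = -1176632 - 294158 i \sqrt{3}$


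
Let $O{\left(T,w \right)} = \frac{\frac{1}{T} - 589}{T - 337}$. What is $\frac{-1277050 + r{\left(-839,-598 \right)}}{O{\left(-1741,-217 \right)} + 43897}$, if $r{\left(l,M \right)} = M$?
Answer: $- \frac{144446011847}{4962859508} \approx -29.105$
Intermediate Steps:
$O{\left(T,w \right)} = \frac{-589 + \frac{1}{T}}{-337 + T}$
$\frac{-1277050 + r{\left(-839,-598 \right)}}{O{\left(-1741,-217 \right)} + 43897} = \frac{-1277050 - 598}{\frac{1 - -1025449}{\left(-1741\right) \left(-337 - 1741\right)} + 43897} = - \frac{1277648}{- \frac{1 + 1025449}{1741 \left(-2078\right)} + 43897} = - \frac{1277648}{\left(- \frac{1}{1741}\right) \left(- \frac{1}{2078}\right) 1025450 + 43897} = - \frac{1277648}{\frac{512725}{1808899} + 43897} = - \frac{1277648}{\frac{79405752128}{1808899}} = \left(-1277648\right) \frac{1808899}{79405752128} = - \frac{144446011847}{4962859508}$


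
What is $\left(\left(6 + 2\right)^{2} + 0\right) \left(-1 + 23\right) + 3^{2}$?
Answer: $1417$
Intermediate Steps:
$\left(\left(6 + 2\right)^{2} + 0\right) \left(-1 + 23\right) + 3^{2} = \left(8^{2} + 0\right) 22 + 9 = \left(64 + 0\right) 22 + 9 = 64 \cdot 22 + 9 = 1408 + 9 = 1417$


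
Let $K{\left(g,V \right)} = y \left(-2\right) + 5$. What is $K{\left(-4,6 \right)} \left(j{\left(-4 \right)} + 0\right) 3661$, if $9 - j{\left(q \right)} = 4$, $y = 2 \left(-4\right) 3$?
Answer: $970165$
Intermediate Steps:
$y = -24$ ($y = \left(-8\right) 3 = -24$)
$K{\left(g,V \right)} = 53$ ($K{\left(g,V \right)} = \left(-24\right) \left(-2\right) + 5 = 48 + 5 = 53$)
$j{\left(q \right)} = 5$ ($j{\left(q \right)} = 9 - 4 = 5$)
$K{\left(-4,6 \right)} \left(j{\left(-4 \right)} + 0\right) 3661 = 53 \left(5 + 0\right) 3661 = 53 \cdot 5 \cdot 3661 = 265 \cdot 3661 = 970165$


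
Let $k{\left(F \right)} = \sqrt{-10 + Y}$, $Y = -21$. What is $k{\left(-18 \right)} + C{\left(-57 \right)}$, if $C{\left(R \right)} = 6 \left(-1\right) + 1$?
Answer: $-5 + i \sqrt{31} \approx -5.0 + 5.5678 i$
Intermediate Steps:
$C{\left(R \right)} = -5$ ($C{\left(R \right)} = -6 + 1 = -5$)
$k{\left(F \right)} = i \sqrt{31}$ ($k{\left(F \right)} = \sqrt{-10 - 21} = \sqrt{-31} = i \sqrt{31}$)
$k{\left(-18 \right)} + C{\left(-57 \right)} = i \sqrt{31} - 5 = -5 + i \sqrt{31}$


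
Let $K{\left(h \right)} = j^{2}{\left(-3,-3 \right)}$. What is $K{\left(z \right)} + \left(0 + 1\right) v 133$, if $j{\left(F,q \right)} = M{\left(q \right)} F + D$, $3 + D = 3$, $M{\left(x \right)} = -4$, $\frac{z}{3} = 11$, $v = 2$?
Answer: $410$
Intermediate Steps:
$z = 33$ ($z = 3 \cdot 11 = 33$)
$D = 0$ ($D = -3 + 3 = 0$)
$j{\left(F,q \right)} = - 4 F$ ($j{\left(F,q \right)} = - 4 F + 0 = - 4 F$)
$K{\left(h \right)} = 144$ ($K{\left(h \right)} = \left(\left(-4\right) \left(-3\right)\right)^{2} = 12^{2} = 144$)
$K{\left(z \right)} + \left(0 + 1\right) v 133 = 144 + \left(0 + 1\right) 2 \cdot 133 = 144 + 1 \cdot 2 \cdot 133 = 144 + 2 \cdot 133 = 144 + 266 = 410$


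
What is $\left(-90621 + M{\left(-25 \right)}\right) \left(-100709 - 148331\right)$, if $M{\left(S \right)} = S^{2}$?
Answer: $22412603840$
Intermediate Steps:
$\left(-90621 + M{\left(-25 \right)}\right) \left(-100709 - 148331\right) = \left(-90621 + \left(-25\right)^{2}\right) \left(-100709 - 148331\right) = \left(-90621 + 625\right) \left(-249040\right) = \left(-89996\right) \left(-249040\right) = 22412603840$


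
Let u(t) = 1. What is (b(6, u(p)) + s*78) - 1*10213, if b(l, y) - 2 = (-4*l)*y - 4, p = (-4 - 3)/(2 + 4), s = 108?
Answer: -1815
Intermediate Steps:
p = -7/6 ≈ -1.1667
b(l, y) = -2 - 4*l*y (b(l, y) = 2 + ((-4*l)*y - 4) = 2 + (-4*l*y - 4) = 2 + (-4 - 4*l*y) = -2 - 4*l*y)
(b(6, u(p)) + s*78) - 1*10213 = ((-2 - 4*6*1) + 108*78) - 1*10213 = ((-2 - 24) + 8424) - 10213 = (-26 + 8424) - 10213 = 8398 - 10213 = -1815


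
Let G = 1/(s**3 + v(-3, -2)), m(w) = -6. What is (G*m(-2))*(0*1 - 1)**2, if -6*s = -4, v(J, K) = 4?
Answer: -81/58 ≈ -1.3966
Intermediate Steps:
s = 2/3 (s = -1/6*(-4) = 2/3 ≈ 0.66667)
G = 27/116 (G = 1/((2/3)**3 + 4) = 1/(8/27 + 4) = 1/(116/27) = 27/116 ≈ 0.23276)
(G*m(-2))*(0*1 - 1)**2 = ((27/116)*(-6))*(0*1 - 1)**2 = -81*(0 - 1)**2/58 = -81/58*(-1)**2 = -81/58*1 = -81/58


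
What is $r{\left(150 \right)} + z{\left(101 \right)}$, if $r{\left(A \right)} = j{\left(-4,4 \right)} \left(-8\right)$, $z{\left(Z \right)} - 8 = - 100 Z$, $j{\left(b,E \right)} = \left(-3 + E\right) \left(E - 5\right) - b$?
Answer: $-10116$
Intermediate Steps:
$j{\left(b,E \right)} = - b + \left(-5 + E\right) \left(-3 + E\right)$ ($j{\left(b,E \right)} = \left(-3 + E\right) \left(-5 + E\right) - b = \left(-5 + E\right) \left(-3 + E\right) - b = - b + \left(-5 + E\right) \left(-3 + E\right)$)
$z{\left(Z \right)} = 8 - 100 Z$
$r{\left(A \right)} = -24$ ($r{\left(A \right)} = \left(15 + 4^{2} - -4 - 32\right) \left(-8\right) = \left(15 + 16 + 4 - 32\right) \left(-8\right) = 3 \left(-8\right) = -24$)
$r{\left(150 \right)} + z{\left(101 \right)} = -24 + \left(8 - 10100\right) = -24 - 10092 = -10116$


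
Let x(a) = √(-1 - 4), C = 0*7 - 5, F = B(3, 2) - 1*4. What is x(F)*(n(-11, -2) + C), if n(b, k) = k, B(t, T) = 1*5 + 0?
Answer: -7*I*√5 ≈ -15.652*I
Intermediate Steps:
B(t, T) = 5 (B(t, T) = 5 + 0 = 5)
F = 1 (F = 5 - 1*4 = 5 - 4 = 1)
C = -5 (C = 0 - 5 = -5)
x(a) = I*√5 (x(a) = √(-5) = I*√5)
x(F)*(n(-11, -2) + C) = (I*√5)*(-2 - 5) = (I*√5)*(-7) = -7*I*√5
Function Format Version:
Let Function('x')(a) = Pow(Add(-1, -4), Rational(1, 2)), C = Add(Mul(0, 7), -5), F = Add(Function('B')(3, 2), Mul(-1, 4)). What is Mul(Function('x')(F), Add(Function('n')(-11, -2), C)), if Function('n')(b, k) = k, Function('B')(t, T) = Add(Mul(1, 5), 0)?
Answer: Mul(-7, I, Pow(5, Rational(1, 2))) ≈ Mul(-15.652, I)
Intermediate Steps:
Function('B')(t, T) = 5 (Function('B')(t, T) = Add(5, 0) = 5)
F = 1 (F = Add(5, Mul(-1, 4)) = Add(5, -4) = 1)
C = -5 (C = Add(0, -5) = -5)
Function('x')(a) = Mul(I, Pow(5, Rational(1, 2))) (Function('x')(a) = Pow(-5, Rational(1, 2)) = Mul(I, Pow(5, Rational(1, 2))))
Mul(Function('x')(F), Add(Function('n')(-11, -2), C)) = Mul(Mul(I, Pow(5, Rational(1, 2))), Add(-2, -5)) = Mul(Mul(I, Pow(5, Rational(1, 2))), -7) = Mul(-7, I, Pow(5, Rational(1, 2)))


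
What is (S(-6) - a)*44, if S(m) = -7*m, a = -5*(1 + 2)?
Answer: 2508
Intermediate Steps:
a = -15 (a = -5*3 = -15)
(S(-6) - a)*44 = (-7*(-6) - 1*(-15))*44 = (42 + 15)*44 = 57*44 = 2508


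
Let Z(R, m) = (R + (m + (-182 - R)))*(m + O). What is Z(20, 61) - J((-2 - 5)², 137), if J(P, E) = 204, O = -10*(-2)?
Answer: -10005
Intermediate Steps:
O = 20
Z(R, m) = (-182 + m)*(20 + m) (Z(R, m) = (R + (m + (-182 - R)))*(m + 20) = (R + (-182 + m - R))*(20 + m) = (-182 + m)*(20 + m))
Z(20, 61) - J((-2 - 5)², 137) = (-3640 + 61² - 162*61) - 1*204 = (-3640 + 3721 - 9882) - 204 = -9801 - 204 = -10005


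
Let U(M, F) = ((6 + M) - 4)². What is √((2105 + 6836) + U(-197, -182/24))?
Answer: √46966 ≈ 216.72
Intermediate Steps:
U(M, F) = (2 + M)²
√((2105 + 6836) + U(-197, -182/24)) = √((2105 + 6836) + (2 - 197)²) = √(8941 + (-195)²) = √(8941 + 38025) = √46966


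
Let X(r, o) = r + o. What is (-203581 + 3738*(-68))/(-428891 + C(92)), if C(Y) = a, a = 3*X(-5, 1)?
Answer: 457765/428903 ≈ 1.0673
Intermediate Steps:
X(r, o) = o + r
a = -12 (a = 3*(1 - 5) = 3*(-4) = -12)
C(Y) = -12
(-203581 + 3738*(-68))/(-428891 + C(92)) = (-203581 + 3738*(-68))/(-428891 - 12) = (-203581 - 254184)/(-428903) = -457765*(-1/428903) = 457765/428903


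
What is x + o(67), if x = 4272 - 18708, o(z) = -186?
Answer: -14622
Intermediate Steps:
x = -14436
x + o(67) = -14436 - 186 = -14622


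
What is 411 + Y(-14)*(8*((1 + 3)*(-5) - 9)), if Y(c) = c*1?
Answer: 3659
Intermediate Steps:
Y(c) = c
411 + Y(-14)*(8*((1 + 3)*(-5) - 9)) = 411 - 112*((1 + 3)*(-5) - 9) = 411 - 112*(4*(-5) - 9) = 411 - 112*(-20 - 9) = 411 - 112*(-29) = 411 - 14*(-232) = 411 + 3248 = 3659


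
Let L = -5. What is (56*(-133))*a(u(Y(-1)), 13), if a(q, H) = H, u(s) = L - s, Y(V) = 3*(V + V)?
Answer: -96824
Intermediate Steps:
Y(V) = 6*V (Y(V) = 3*(2*V) = 6*V)
u(s) = -5 - s
(56*(-133))*a(u(Y(-1)), 13) = (56*(-133))*13 = -7448*13 = -96824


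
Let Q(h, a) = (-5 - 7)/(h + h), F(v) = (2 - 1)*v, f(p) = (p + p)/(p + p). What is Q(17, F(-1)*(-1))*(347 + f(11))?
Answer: -2088/17 ≈ -122.82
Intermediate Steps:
f(p) = 1 (f(p) = (2*p)/((2*p)) = (2*p)*(1/(2*p)) = 1)
F(v) = v (F(v) = 1*v = v)
Q(h, a) = -6/h (Q(h, a) = -12*1/(2*h) = -6/h)
Q(17, F(-1)*(-1))*(347 + f(11)) = (-6/17)*(347 + 1) = -6*1/17*348 = -6/17*348 = -2088/17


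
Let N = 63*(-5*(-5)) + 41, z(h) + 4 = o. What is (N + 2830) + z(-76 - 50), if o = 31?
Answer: 4473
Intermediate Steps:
z(h) = 27 (z(h) = -4 + 31 = 27)
N = 1616 (N = 63*25 + 41 = 1575 + 41 = 1616)
(N + 2830) + z(-76 - 50) = (1616 + 2830) + 27 = 4446 + 27 = 4473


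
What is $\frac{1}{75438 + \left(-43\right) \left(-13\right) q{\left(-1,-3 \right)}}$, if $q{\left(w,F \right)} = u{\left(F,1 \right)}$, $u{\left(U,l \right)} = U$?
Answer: $\frac{1}{73761} \approx 1.3557 \cdot 10^{-5}$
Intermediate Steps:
$q{\left(w,F \right)} = F$
$\frac{1}{75438 + \left(-43\right) \left(-13\right) q{\left(-1,-3 \right)}} = \frac{1}{75438 + \left(-43\right) \left(-13\right) \left(-3\right)} = \frac{1}{75438 + 559 \left(-3\right)} = \frac{1}{75438 - 1677} = \frac{1}{73761}$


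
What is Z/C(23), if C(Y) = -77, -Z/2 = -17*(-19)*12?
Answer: 7752/77 ≈ 100.68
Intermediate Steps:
Z = -7752 (Z = -2*(-17*(-19))*12 = -646*12 = -2*3876 = -7752)
Z/C(23) = -7752/(-77) = -7752*(-1/77) = 7752/77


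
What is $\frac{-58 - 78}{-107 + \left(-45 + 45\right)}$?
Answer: $\frac{136}{107} \approx 1.271$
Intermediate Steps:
$\frac{-58 - 78}{-107 + \left(-45 + 45\right)} = \frac{1}{-107 + 0} \left(-136\right) = \frac{1}{-107} \left(-136\right) = \left(- \frac{1}{107}\right) \left(-136\right) = \frac{136}{107}$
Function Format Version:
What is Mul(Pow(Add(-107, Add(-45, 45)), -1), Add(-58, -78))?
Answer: Rational(136, 107) ≈ 1.2710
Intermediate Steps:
Mul(Pow(Add(-107, Add(-45, 45)), -1), Add(-58, -78)) = Mul(Pow(Add(-107, 0), -1), -136) = Mul(Pow(-107, -1), -136) = Mul(Rational(-1, 107), -136) = Rational(136, 107)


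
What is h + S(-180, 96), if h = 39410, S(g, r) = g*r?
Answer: 22130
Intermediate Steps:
h + S(-180, 96) = 39410 - 180*96 = 39410 - 17280 = 22130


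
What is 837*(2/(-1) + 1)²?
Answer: 837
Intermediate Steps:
837*(2/(-1) + 1)² = 837*(2*(-1) + 1)² = 837*(-2 + 1)² = 837*(-1)² = 837*1 = 837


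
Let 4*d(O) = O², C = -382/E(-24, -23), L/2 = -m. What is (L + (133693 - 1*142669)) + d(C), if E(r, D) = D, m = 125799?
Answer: -137807165/529 ≈ -2.6051e+5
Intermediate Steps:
L = -251598 (L = 2*(-1*125799) = 2*(-125799) = -251598)
C = 382/23 (C = -382/(-23) = -382*(-1/23) = 382/23 ≈ 16.609)
d(O) = O²/4
(L + (133693 - 1*142669)) + d(C) = (-251598 + (133693 - 1*142669)) + (382/23)²/4 = (-251598 + (133693 - 142669)) + (¼)*(145924/529) = (-251598 - 8976) + 36481/529 = -260574 + 36481/529 = -137807165/529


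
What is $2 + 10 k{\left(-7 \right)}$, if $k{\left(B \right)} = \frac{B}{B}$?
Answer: $12$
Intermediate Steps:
$k{\left(B \right)} = 1$
$2 + 10 k{\left(-7 \right)} = 2 + 10 \cdot 1 = 2 + 10 = 12$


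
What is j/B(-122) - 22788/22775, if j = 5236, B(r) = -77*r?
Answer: -615718/1389275 ≈ -0.44319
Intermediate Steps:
j/B(-122) - 22788/22775 = 5236/((-77*(-122))) - 22788/22775 = 5236/9394 - 22788*1/22775 = 5236*(1/9394) - 22788/22775 = 34/61 - 22788/22775 = -615718/1389275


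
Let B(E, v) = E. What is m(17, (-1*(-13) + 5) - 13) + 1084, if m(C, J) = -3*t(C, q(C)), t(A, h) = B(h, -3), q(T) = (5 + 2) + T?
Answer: 1012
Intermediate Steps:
q(T) = 7 + T
t(A, h) = h
m(C, J) = -21 - 3*C (m(C, J) = -3*(7 + C) = -21 - 3*C)
m(17, (-1*(-13) + 5) - 13) + 1084 = (-21 - 3*17) + 1084 = (-21 - 51) + 1084 = -72 + 1084 = 1012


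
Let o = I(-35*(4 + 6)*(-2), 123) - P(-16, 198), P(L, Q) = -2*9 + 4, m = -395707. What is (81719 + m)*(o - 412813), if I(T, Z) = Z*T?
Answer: 102579565612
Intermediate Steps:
I(T, Z) = T*Z
P(L, Q) = -14 (P(L, Q) = -18 + 4 = -14)
o = 86114 (o = -35*(4 + 6)*(-2)*123 - 1*(-14) = -350*(-2)*123 + 14 = -35*(-20)*123 + 14 = 700*123 + 14 = 86100 + 14 = 86114)
(81719 + m)*(o - 412813) = (81719 - 395707)*(86114 - 412813) = -313988*(-326699) = 102579565612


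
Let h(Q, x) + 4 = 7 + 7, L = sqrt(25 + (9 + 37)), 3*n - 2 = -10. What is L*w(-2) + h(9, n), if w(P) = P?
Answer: 10 - 2*sqrt(71) ≈ -6.8523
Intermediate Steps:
n = -8/3 (n = 2/3 + (1/3)*(-10) = 2/3 - 10/3 = -8/3 ≈ -2.6667)
L = sqrt(71) (L = sqrt(25 + 46) = sqrt(71) ≈ 8.4261)
h(Q, x) = 10 (h(Q, x) = -4 + (7 + 7) = -4 + 14 = 10)
L*w(-2) + h(9, n) = sqrt(71)*(-2) + 10 = -2*sqrt(71) + 10 = 10 - 2*sqrt(71)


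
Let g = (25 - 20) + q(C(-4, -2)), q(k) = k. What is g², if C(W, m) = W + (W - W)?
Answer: 1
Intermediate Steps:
C(W, m) = W (C(W, m) = W + 0 = W)
g = 1 (g = (25 - 20) - 4 = 5 - 4 = 1)
g² = 1² = 1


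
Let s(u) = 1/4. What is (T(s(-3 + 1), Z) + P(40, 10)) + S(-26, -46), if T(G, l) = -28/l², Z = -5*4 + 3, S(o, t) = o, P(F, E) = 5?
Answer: -6097/289 ≈ -21.097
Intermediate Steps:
Z = -17 (Z = -20 + 3 = -17)
s(u) = ¼
T(G, l) = -28/l²
(T(s(-3 + 1), Z) + P(40, 10)) + S(-26, -46) = (-28/(-17)² + 5) - 26 = (-28*1/289 + 5) - 26 = (-28/289 + 5) - 26 = 1417/289 - 26 = -6097/289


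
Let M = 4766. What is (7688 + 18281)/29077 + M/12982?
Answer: 237855270/188738807 ≈ 1.2602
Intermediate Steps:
(7688 + 18281)/29077 + M/12982 = (7688 + 18281)/29077 + 4766/12982 = 25969*(1/29077) + 4766*(1/12982) = 25969/29077 + 2383/6491 = 237855270/188738807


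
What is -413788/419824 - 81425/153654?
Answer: -12220543819/8063454612 ≈ -1.5155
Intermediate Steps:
-413788/419824 - 81425/153654 = -413788*1/419824 - 81425*1/153654 = -103447/104956 - 81425/153654 = -12220543819/8063454612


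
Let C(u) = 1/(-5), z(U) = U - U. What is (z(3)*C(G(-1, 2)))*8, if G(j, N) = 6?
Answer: 0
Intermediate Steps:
z(U) = 0
C(u) = -1/5
(z(3)*C(G(-1, 2)))*8 = (0*(-1/5))*8 = 0*8 = 0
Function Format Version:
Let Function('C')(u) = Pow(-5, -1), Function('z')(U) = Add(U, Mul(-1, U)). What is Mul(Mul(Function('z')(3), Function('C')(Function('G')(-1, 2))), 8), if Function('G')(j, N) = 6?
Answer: 0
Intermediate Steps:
Function('z')(U) = 0
Function('C')(u) = Rational(-1, 5)
Mul(Mul(Function('z')(3), Function('C')(Function('G')(-1, 2))), 8) = Mul(Mul(0, Rational(-1, 5)), 8) = Mul(0, 8) = 0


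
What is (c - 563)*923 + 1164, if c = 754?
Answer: 177457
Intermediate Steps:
(c - 563)*923 + 1164 = (754 - 563)*923 + 1164 = 191*923 + 1164 = 176293 + 1164 = 177457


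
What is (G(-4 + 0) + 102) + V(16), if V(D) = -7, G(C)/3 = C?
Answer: 83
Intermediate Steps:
G(C) = 3*C
(G(-4 + 0) + 102) + V(16) = (3*(-4 + 0) + 102) - 7 = (3*(-4) + 102) - 7 = (-12 + 102) - 7 = 90 - 7 = 83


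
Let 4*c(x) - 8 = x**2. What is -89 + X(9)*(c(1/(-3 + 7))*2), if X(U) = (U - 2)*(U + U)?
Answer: 6703/16 ≈ 418.94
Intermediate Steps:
X(U) = 2*U*(-2 + U) (X(U) = (-2 + U)*(2*U) = 2*U*(-2 + U))
c(x) = 2 + x**2/4
-89 + X(9)*(c(1/(-3 + 7))*2) = -89 + (2*9*(-2 + 9))*((2 + (1/(-3 + 7))**2/4)*2) = -89 + (2*9*7)*((2 + (1/4)**2/4)*2) = -89 + 126*((2 + (1/4)**2/4)*2) = -89 + 126*((2 + (1/4)*(1/16))*2) = -89 + 126*((2 + 1/64)*2) = -89 + 126*((129/64)*2) = -89 + 126*(129/32) = -89 + 8127/16 = 6703/16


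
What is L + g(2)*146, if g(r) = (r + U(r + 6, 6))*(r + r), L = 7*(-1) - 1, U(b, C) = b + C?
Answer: 9336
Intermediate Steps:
U(b, C) = C + b
L = -8 (L = -7 - 1 = -8)
g(r) = 2*r*(12 + 2*r) (g(r) = (r + (6 + (r + 6)))*(r + r) = (r + (6 + (6 + r)))*(2*r) = (r + (12 + r))*(2*r) = (12 + 2*r)*(2*r) = 2*r*(12 + 2*r))
L + g(2)*146 = -8 + (4*2*(6 + 2))*146 = -8 + (4*2*8)*146 = -8 + 64*146 = -8 + 9344 = 9336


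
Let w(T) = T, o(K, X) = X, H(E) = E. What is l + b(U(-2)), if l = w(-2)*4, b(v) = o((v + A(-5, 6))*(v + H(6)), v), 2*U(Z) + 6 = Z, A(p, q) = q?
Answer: -12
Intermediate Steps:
U(Z) = -3 + Z/2
b(v) = v
l = -8 (l = -2*4 = -8)
l + b(U(-2)) = -8 + (-3 + (1/2)*(-2)) = -8 + (-3 - 1) = -8 - 4 = -12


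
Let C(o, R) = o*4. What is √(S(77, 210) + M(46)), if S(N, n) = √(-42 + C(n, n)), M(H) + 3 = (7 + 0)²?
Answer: √(46 + √798) ≈ 8.6168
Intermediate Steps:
C(o, R) = 4*o
M(H) = 46 (M(H) = -3 + (7 + 0)² = -3 + 7² = -3 + 49 = 46)
S(N, n) = √(-42 + 4*n)
√(S(77, 210) + M(46)) = √(√(-42 + 4*210) + 46) = √(√(-42 + 840) + 46) = √(√798 + 46) = √(46 + √798)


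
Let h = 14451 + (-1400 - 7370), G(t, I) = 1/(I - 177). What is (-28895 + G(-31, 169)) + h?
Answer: -185713/8 ≈ -23214.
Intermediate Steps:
G(t, I) = 1/(-177 + I)
h = 5681 (h = 14451 - 8770 = 5681)
(-28895 + G(-31, 169)) + h = (-28895 + 1/(-177 + 169)) + 5681 = (-28895 + 1/(-8)) + 5681 = (-28895 - ⅛) + 5681 = -231161/8 + 5681 = -185713/8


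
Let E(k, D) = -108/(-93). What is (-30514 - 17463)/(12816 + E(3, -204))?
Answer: -1487287/397332 ≈ -3.7432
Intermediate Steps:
E(k, D) = 36/31 (E(k, D) = -108*(-1/93) = 36/31)
(-30514 - 17463)/(12816 + E(3, -204)) = (-30514 - 17463)/(12816 + 36/31) = -47977/397332/31 = -47977*31/397332 = -1487287/397332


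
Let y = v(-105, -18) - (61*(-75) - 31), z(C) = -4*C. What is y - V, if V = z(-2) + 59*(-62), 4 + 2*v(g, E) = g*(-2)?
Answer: 8359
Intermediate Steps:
v(g, E) = -2 - g (v(g, E) = -2 + (g*(-2))/2 = -2 + (-2*g)/2 = -2 - g)
V = -3650 (V = -4*(-2) + 59*(-62) = 8 - 3658 = -3650)
y = 4709 (y = (-2 - 1*(-105)) - (61*(-75) - 31) = (-2 + 105) - (-4575 - 31) = 103 - 1*(-4606) = 103 + 4606 = 4709)
y - V = 4709 - 1*(-3650) = 4709 + 3650 = 8359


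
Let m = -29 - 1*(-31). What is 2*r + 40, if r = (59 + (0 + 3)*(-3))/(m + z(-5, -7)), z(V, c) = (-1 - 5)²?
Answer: 810/19 ≈ 42.632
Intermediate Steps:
z(V, c) = 36 (z(V, c) = (-6)² = 36)
m = 2 (m = -29 + 31 = 2)
r = 25/19 (r = (59 + (0 + 3)*(-3))/(2 + 36) = (59 + 3*(-3))/38 = (59 - 9)*(1/38) = 50*(1/38) = 25/19 ≈ 1.3158)
2*r + 40 = 2*(25/19) + 40 = 50/19 + 40 = 810/19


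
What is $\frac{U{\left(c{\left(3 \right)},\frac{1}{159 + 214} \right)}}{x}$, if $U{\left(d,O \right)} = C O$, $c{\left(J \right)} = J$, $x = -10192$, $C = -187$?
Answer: $\frac{187}{3801616} \approx 4.919 \cdot 10^{-5}$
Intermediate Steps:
$U{\left(d,O \right)} = - 187 O$
$\frac{U{\left(c{\left(3 \right)},\frac{1}{159 + 214} \right)}}{x} = \frac{\left(-187\right) \frac{1}{159 + 214}}{-10192} = - \frac{187}{373} \left(- \frac{1}{10192}\right) = \left(-187\right) \frac{1}{373} \left(- \frac{1}{10192}\right) = \left(- \frac{187}{373}\right) \left(- \frac{1}{10192}\right) = \frac{187}{3801616}$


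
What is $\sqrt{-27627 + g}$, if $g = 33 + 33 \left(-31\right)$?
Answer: $i \sqrt{28617} \approx 169.17 i$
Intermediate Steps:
$g = -990$ ($g = 33 - 1023 = -990$)
$\sqrt{-27627 + g} = \sqrt{-27627 - 990} = \sqrt{-28617} = i \sqrt{28617}$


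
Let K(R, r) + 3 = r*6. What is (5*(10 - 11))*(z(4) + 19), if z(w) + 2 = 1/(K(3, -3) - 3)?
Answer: -2035/24 ≈ -84.792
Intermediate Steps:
K(R, r) = -3 + 6*r (K(R, r) = -3 + r*6 = -3 + 6*r)
z(w) = -49/24 (z(w) = -2 + 1/((-3 + 6*(-3)) - 3) = -2 + 1/((-3 - 18) - 3) = -2 + 1/(-21 - 3) = -2 + 1/(-24) = -2 - 1/24 = -49/24)
(5*(10 - 11))*(z(4) + 19) = (5*(10 - 11))*(-49/24 + 19) = (5*(-1))*(407/24) = -5*407/24 = -2035/24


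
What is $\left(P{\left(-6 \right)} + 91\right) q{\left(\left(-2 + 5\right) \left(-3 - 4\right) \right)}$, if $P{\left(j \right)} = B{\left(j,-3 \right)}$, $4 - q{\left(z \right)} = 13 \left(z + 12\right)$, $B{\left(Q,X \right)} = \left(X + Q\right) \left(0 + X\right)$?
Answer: $14278$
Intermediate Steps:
$B{\left(Q,X \right)} = X \left(Q + X\right)$ ($B{\left(Q,X \right)} = \left(Q + X\right) X = X \left(Q + X\right)$)
$q{\left(z \right)} = -152 - 13 z$ ($q{\left(z \right)} = 4 - 13 \left(z + 12\right) = 4 - 13 \left(12 + z\right) = 4 - \left(156 + 13 z\right) = -152 - 13 z$)
$P{\left(j \right)} = 9 - 3 j$ ($P{\left(j \right)} = - 3 \left(j - 3\right) = - 3 \left(-3 + j\right) = 9 - 3 j$)
$\left(P{\left(-6 \right)} + 91\right) q{\left(\left(-2 + 5\right) \left(-3 - 4\right) \right)} = \left(\left(9 - -18\right) + 91\right) \left(-152 - 13 \left(-2 + 5\right) \left(-3 - 4\right)\right) = \left(\left(9 + 18\right) + 91\right) \left(-152 - 13 \cdot 3 \left(-7\right)\right) = \left(27 + 91\right) \left(-152 - -273\right) = 118 \left(-152 + 273\right) = 118 \cdot 121 = 14278$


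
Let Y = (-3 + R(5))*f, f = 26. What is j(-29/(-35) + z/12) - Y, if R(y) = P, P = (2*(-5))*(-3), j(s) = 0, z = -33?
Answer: -702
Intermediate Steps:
P = 30 (P = -10*(-3) = 30)
R(y) = 30
Y = 702 (Y = (-3 + 30)*26 = 27*26 = 702)
j(-29/(-35) + z/12) - Y = 0 - 1*702 = 0 - 702 = -702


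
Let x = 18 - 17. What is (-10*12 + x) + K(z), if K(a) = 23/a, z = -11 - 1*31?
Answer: -5021/42 ≈ -119.55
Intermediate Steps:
x = 1
z = -42 (z = -11 - 31 = -42)
(-10*12 + x) + K(z) = (-10*12 + 1) + 23/(-42) = (-120 + 1) + 23*(-1/42) = -119 - 23/42 = -5021/42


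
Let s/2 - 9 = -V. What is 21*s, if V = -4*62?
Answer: 10794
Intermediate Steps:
V = -248
s = 514 (s = 18 + 2*(-1*(-248)) = 18 + 2*248 = 18 + 496 = 514)
21*s = 21*514 = 10794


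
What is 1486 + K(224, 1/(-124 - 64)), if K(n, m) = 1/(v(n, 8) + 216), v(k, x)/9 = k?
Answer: 3316753/2232 ≈ 1486.0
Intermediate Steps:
v(k, x) = 9*k
K(n, m) = 1/(216 + 9*n) (K(n, m) = 1/(9*n + 216) = 1/(216 + 9*n))
1486 + K(224, 1/(-124 - 64)) = 1486 + 1/(9*(24 + 224)) = 1486 + (⅑)/248 = 1486 + (⅑)*(1/248) = 1486 + 1/2232 = 3316753/2232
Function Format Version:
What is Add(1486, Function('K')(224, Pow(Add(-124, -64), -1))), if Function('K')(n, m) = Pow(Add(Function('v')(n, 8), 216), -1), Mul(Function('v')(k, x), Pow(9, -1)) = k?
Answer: Rational(3316753, 2232) ≈ 1486.0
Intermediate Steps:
Function('v')(k, x) = Mul(9, k)
Function('K')(n, m) = Pow(Add(216, Mul(9, n)), -1) (Function('K')(n, m) = Pow(Add(Mul(9, n), 216), -1) = Pow(Add(216, Mul(9, n)), -1))
Add(1486, Function('K')(224, Pow(Add(-124, -64), -1))) = Add(1486, Mul(Rational(1, 9), Pow(Add(24, 224), -1))) = Add(1486, Mul(Rational(1, 9), Pow(248, -1))) = Add(1486, Mul(Rational(1, 9), Rational(1, 248))) = Add(1486, Rational(1, 2232)) = Rational(3316753, 2232)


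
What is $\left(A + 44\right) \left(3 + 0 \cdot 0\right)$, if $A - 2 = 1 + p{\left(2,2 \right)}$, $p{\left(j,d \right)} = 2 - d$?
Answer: $141$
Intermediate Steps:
$A = 3$ ($A = 2 + \left(1 + \left(2 - 2\right)\right) = 2 + \left(1 + 0\right) = 2 + 1 = 3$)
$\left(A + 44\right) \left(3 + 0 \cdot 0\right) = \left(3 + 44\right) \left(3 + 0 \cdot 0\right) = 47 \left(3 + 0\right) = 47 \cdot 3 = 141$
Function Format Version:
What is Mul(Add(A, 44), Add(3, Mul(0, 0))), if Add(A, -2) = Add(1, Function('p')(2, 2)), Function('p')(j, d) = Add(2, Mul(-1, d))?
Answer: 141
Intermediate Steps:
A = 3 (A = Add(2, Add(1, Add(2, Mul(-1, 2)))) = Add(2, Add(1, Add(2, -2))) = Add(2, Add(1, 0)) = Add(2, 1) = 3)
Mul(Add(A, 44), Add(3, Mul(0, 0))) = Mul(Add(3, 44), Add(3, Mul(0, 0))) = Mul(47, Add(3, 0)) = Mul(47, 3) = 141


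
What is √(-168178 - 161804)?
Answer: I*√329982 ≈ 574.44*I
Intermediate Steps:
√(-168178 - 161804) = √(-329982) = I*√329982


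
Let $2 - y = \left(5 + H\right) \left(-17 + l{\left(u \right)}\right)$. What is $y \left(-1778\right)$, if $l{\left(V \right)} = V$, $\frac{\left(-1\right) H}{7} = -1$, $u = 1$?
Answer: $-344932$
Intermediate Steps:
$H = 7$ ($H = \left(-7\right) \left(-1\right) = 7$)
$y = 194$ ($y = 2 - \left(5 + 7\right) \left(-17 + 1\right) = 2 - 12 \left(-16\right) = 2 - -192 = 2 + 192 = 194$)
$y \left(-1778\right) = 194 \left(-1778\right) = -344932$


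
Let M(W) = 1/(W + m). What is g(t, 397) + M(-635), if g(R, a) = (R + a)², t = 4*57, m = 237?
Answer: 155468749/398 ≈ 3.9063e+5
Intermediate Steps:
t = 228
M(W) = 1/(237 + W) (M(W) = 1/(W + 237) = 1/(237 + W))
g(t, 397) + M(-635) = (228 + 397)² + 1/(237 - 635) = 625² + 1/(-398) = 390625 - 1/398 = 155468749/398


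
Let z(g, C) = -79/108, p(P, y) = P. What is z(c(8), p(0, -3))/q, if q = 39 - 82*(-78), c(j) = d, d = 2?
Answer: -79/694980 ≈ -0.00011367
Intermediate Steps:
c(j) = 2
z(g, C) = -79/108 (z(g, C) = -79*1/108 = -79/108)
q = 6435 (q = 39 + 6396 = 6435)
z(c(8), p(0, -3))/q = -79/108/6435 = -79/108*1/6435 = -79/694980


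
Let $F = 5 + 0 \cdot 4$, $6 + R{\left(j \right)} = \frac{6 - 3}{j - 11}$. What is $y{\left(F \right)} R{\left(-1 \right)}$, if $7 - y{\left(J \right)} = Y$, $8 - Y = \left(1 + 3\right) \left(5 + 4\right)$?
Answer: $- \frac{875}{4} \approx -218.75$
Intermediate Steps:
$Y = -28$ ($Y = 8 - \left(1 + 3\right) \left(5 + 4\right) = 8 - 4 \cdot 9 = 8 - 36 = -28$)
$R{\left(j \right)} = -6 + \frac{3}{-11 + j}$ ($R{\left(j \right)} = -6 + \frac{6 - 3}{j - 11} = -6 + \frac{3}{-11 + j}$)
$F = 5$ ($F = 5 + 0 = 5$)
$y{\left(J \right)} = 35$ ($y{\left(J \right)} = 7 - -28 = 7 + 28 = 35$)
$y{\left(F \right)} R{\left(-1 \right)} = 35 \frac{3 \left(23 - -2\right)}{-11 - 1} = 35 \frac{3 \left(23 + 2\right)}{-12} = 35 \cdot 3 \left(- \frac{1}{12}\right) 25 = 35 \left(- \frac{25}{4}\right) = - \frac{875}{4}$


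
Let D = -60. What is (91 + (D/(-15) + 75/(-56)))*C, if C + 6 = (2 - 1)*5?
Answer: -5245/56 ≈ -93.661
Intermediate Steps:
C = -1 (C = -6 + (2 - 1)*5 = -6 + 1*5 = -6 + 5 = -1)
(91 + (D/(-15) + 75/(-56)))*C = (91 + (-60/(-15) + 75/(-56)))*(-1) = (91 + (-60*(-1/15) + 75*(-1/56)))*(-1) = (91 + (4 - 75/56))*(-1) = (91 + 149/56)*(-1) = (5245/56)*(-1) = -5245/56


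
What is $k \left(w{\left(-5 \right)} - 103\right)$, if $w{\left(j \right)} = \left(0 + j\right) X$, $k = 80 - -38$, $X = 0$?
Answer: $-12154$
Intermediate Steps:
$k = 118$ ($k = 80 + 38 = 118$)
$w{\left(j \right)} = 0$ ($w{\left(j \right)} = \left(0 + j\right) 0 = j 0 = 0$)
$k \left(w{\left(-5 \right)} - 103\right) = 118 \left(0 - 103\right) = 118 \left(-103\right) = -12154$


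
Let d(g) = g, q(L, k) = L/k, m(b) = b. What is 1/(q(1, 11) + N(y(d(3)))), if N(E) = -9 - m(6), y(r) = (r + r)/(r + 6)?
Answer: -11/164 ≈ -0.067073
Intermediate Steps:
y(r) = 2*r/(6 + r) (y(r) = (2*r)/(6 + r) = 2*r/(6 + r))
N(E) = -15 (N(E) = -9 - 1*6 = -9 - 6 = -15)
1/(q(1, 11) + N(y(d(3)))) = 1/(1/11 - 15) = 1/(-164/11) = -11/164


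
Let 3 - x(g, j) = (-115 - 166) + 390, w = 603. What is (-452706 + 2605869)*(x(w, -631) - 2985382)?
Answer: -6428242298544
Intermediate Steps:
x(g, j) = -106 (x(g, j) = 3 - ((-115 - 166) + 390) = 3 - (-281 + 390) = 3 - 1*109 = 3 - 109 = -106)
(-452706 + 2605869)*(x(w, -631) - 2985382) = (-452706 + 2605869)*(-106 - 2985382) = 2153163*(-2985488) = -6428242298544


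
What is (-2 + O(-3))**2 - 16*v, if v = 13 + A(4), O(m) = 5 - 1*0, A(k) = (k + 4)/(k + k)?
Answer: -215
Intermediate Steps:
A(k) = (4 + k)/(2*k) (A(k) = (4 + k)/((2*k)) = (4 + k)*(1/(2*k)) = (4 + k)/(2*k))
O(m) = 5 (O(m) = 5 + 0 = 5)
v = 14 (v = 13 + (1/2)*(4 + 4)/4 = 13 + (1/2)*(1/4)*8 = 13 + 1 = 14)
(-2 + O(-3))**2 - 16*v = (-2 + 5)**2 - 16*14 = 3**2 - 224 = 9 - 224 = -215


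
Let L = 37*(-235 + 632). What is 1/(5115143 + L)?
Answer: 1/5129832 ≈ 1.9494e-7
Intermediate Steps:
L = 14689 (L = 37*397 = 14689)
1/(5115143 + L) = 1/(5115143 + 14689) = 1/5129832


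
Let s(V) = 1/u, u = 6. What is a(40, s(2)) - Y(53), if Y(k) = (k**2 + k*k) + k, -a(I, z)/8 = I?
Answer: -5991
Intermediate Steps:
s(V) = 1/6
a(I, z) = -8*I
Y(k) = k + 2*k**2 (Y(k) = (k**2 + k**2) + k = 2*k**2 + k = k + 2*k**2)
a(40, s(2)) - Y(53) = -8*40 - 53*(1 + 2*53) = -320 - 53*(1 + 106) = -320 - 53*107 = -320 - 1*5671 = -320 - 5671 = -5991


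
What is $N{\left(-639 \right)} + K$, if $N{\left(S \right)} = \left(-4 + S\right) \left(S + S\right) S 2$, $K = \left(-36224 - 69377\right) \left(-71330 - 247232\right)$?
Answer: $32590264150$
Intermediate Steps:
$K = 33640465762$ ($K = \left(-105601\right) \left(-318562\right) = 33640465762$)
$N{\left(S \right)} = 4 S^{2} \left(-4 + S\right)$ ($N{\left(S \right)} = \left(-4 + S\right) 2 S S 2 = 2 S \left(-4 + S\right) S 2 = 2 S^{2} \left(-4 + S\right) 2 = 4 S^{2} \left(-4 + S\right)$)
$N{\left(-639 \right)} + K = 4 \left(-639\right)^{2} \left(-4 - 639\right) + 33640465762 = 4 \cdot 408321 \left(-643\right) + 33640465762 = -1050201612 + 33640465762 = 32590264150$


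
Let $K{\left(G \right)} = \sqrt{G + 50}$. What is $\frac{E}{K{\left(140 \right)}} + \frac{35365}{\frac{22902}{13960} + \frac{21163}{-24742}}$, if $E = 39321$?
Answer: $\frac{3053752896700}{67801451} + \frac{39321 \sqrt{190}}{190} \approx 47892.0$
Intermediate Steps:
$K{\left(G \right)} = \sqrt{50 + G}$
$\frac{E}{K{\left(140 \right)}} + \frac{35365}{\frac{22902}{13960} + \frac{21163}{-24742}} = \frac{39321}{\sqrt{50 + 140}} + \frac{35365}{\frac{22902}{13960} + \frac{21163}{-24742}} = \frac{39321}{\sqrt{190}} + \frac{35365}{22902 \cdot \frac{1}{13960} + 21163 \left(- \frac{1}{24742}\right)} = 39321 \frac{\sqrt{190}}{190} + \frac{35365}{\frac{11451}{6980} - \frac{21163}{24742}} = \frac{39321 \sqrt{190}}{190} + \frac{35365}{\frac{67801451}{86349580}} = \frac{39321 \sqrt{190}}{190} + 35365 \cdot \frac{86349580}{67801451} = \frac{39321 \sqrt{190}}{190} + \frac{3053752896700}{67801451} = \frac{3053752896700}{67801451} + \frac{39321 \sqrt{190}}{190}$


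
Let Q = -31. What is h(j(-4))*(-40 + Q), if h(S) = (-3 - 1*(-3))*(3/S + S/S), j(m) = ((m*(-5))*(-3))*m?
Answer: 0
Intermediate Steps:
j(m) = 15*m² (j(m) = (-5*m*(-3))*m = (15*m)*m = 15*m²)
h(S) = 0 (h(S) = (-3 + 3)*(3/S + 1) = 0*(1 + 3/S) = 0)
h(j(-4))*(-40 + Q) = 0*(-40 - 31) = 0*(-71) = 0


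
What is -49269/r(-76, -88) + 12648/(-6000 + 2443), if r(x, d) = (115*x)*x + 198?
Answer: -8579061657/2363405966 ≈ -3.6300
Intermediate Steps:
r(x, d) = 198 + 115*x² (r(x, d) = 115*x² + 198 = 198 + 115*x²)
-49269/r(-76, -88) + 12648/(-6000 + 2443) = -49269/(198 + 115*(-76)²) + 12648/(-6000 + 2443) = -49269/(198 + 115*5776) + 12648/(-3557) = -49269/(198 + 664240) + 12648*(-1/3557) = -49269/664438 - 12648/3557 = -8579061657/2363405966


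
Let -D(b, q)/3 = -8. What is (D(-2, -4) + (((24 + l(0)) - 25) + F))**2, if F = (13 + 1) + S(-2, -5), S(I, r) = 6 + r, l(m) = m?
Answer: 1444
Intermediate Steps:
D(b, q) = 24 (D(b, q) = -3*(-8) = 24)
F = 15 (F = (13 + 1) + (6 - 5) = 14 + 1 = 15)
(D(-2, -4) + (((24 + l(0)) - 25) + F))**2 = (24 + (((24 + 0) - 25) + 15))**2 = (24 + ((24 - 25) + 15))**2 = (24 + (-1 + 15))**2 = (24 + 14)**2 = 38**2 = 1444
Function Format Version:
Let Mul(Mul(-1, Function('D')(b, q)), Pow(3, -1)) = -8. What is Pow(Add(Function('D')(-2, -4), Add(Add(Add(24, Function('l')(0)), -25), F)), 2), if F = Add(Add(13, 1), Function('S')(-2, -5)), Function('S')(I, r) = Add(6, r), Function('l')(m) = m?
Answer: 1444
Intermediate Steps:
Function('D')(b, q) = 24 (Function('D')(b, q) = Mul(-3, -8) = 24)
F = 15 (F = Add(Add(13, 1), Add(6, -5)) = Add(14, 1) = 15)
Pow(Add(Function('D')(-2, -4), Add(Add(Add(24, Function('l')(0)), -25), F)), 2) = Pow(Add(24, Add(Add(Add(24, 0), -25), 15)), 2) = Pow(Add(24, Add(Add(24, -25), 15)), 2) = Pow(Add(24, Add(-1, 15)), 2) = Pow(Add(24, 14), 2) = Pow(38, 2) = 1444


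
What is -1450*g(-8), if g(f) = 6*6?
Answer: -52200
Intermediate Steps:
g(f) = 36
-1450*g(-8) = -1450*36 = -52200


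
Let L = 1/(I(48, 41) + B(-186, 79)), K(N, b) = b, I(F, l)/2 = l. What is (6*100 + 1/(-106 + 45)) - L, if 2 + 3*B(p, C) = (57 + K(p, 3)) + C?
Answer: 14017234/23363 ≈ 599.98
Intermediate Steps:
I(F, l) = 2*l
B(p, C) = 58/3 + C/3 (B(p, C) = -2/3 + ((57 + 3) + C)/3 = -2/3 + (60 + C)/3 = -2/3 + (20 + C/3) = 58/3 + C/3)
L = 3/383 (L = 1/(2*41 + (58/3 + (1/3)*79)) = 1/(82 + (58/3 + 79/3)) = 1/(82 + 137/3) = 1/(383/3) = 3/383 ≈ 0.0078329)
(6*100 + 1/(-106 + 45)) - L = (6*100 + 1/(-106 + 45)) - 1*3/383 = (600 + 1/(-61)) - 3/383 = (600 - 1/61) - 3/383 = 36599/61 - 3/383 = 14017234/23363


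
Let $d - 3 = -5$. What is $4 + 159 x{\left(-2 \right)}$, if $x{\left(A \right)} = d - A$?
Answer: $4$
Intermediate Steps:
$d = -2$ ($d = 3 - 5 = -2$)
$x{\left(A \right)} = -2 - A$
$4 + 159 x{\left(-2 \right)} = 4 + 159 \left(-2 - -2\right) = 4 + 159 \left(-2 + 2\right) = 4 + 159 \cdot 0 = 4 + 0 = 4$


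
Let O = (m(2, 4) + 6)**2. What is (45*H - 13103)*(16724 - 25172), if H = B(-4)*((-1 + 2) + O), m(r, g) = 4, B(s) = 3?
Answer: -4494336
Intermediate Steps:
O = 100 (O = (4 + 6)**2 = 10**2 = 100)
H = 303 (H = 3*((-1 + 2) + 100) = 3*(1 + 100) = 3*101 = 303)
(45*H - 13103)*(16724 - 25172) = (45*303 - 13103)*(16724 - 25172) = (13635 - 13103)*(-8448) = 532*(-8448) = -4494336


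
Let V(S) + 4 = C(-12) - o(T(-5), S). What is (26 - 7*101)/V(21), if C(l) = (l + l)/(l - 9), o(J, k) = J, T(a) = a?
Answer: -1589/5 ≈ -317.80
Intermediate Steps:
C(l) = 2*l/(-9 + l) (C(l) = (2*l)/(-9 + l) = 2*l/(-9 + l))
V(S) = 15/7 (V(S) = -4 + (2*(-12)/(-9 - 12) - 1*(-5)) = -4 + (2*(-12)/(-21) + 5) = -4 + (2*(-12)*(-1/21) + 5) = -4 + (8/7 + 5) = -4 + 43/7 = 15/7)
(26 - 7*101)/V(21) = (26 - 7*101)/(15/7) = (26 - 707)*(7/15) = -681*7/15 = -1589/5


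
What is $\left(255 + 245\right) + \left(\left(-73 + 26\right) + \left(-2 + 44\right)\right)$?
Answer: $495$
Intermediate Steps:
$\left(255 + 245\right) + \left(\left(-73 + 26\right) + \left(-2 + 44\right)\right) = 500 + \left(-47 + 42\right) = 500 - 5 = 495$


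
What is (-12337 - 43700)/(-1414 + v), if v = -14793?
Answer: 56037/16207 ≈ 3.4576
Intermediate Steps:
(-12337 - 43700)/(-1414 + v) = (-12337 - 43700)/(-1414 - 14793) = -56037/(-16207) = -56037*(-1/16207) = 56037/16207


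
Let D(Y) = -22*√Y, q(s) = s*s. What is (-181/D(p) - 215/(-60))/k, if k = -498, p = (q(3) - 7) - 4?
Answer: -43/5976 + 181*I*√2/21912 ≈ -0.0071955 + 0.011682*I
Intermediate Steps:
q(s) = s²
p = -2 (p = (3² - 7) - 4 = (9 - 7) - 4 = 2 - 4 = -2)
(-181/D(p) - 215/(-60))/k = (-181*I*√2/44 - 215/(-60))/(-498) = (-181*I*√2/44 - 215*(-1/60))*(-1/498) = (-181*I*√2/44 + 43/12)*(-1/498) = (43/12 - 181*I*√2/44)*(-1/498) = -43/5976 + 181*I*√2/21912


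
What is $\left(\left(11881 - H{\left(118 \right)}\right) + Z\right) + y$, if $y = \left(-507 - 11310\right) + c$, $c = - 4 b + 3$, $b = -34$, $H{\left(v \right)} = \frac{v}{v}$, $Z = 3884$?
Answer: $4086$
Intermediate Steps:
$H{\left(v \right)} = 1$
$c = 139$ ($c = \left(-4\right) \left(-34\right) + 3 = 136 + 3 = 139$)
$y = -11678$ ($y = \left(-507 - 11310\right) + 139 = -11817 + 139 = -11678$)
$\left(\left(11881 - H{\left(118 \right)}\right) + Z\right) + y = \left(\left(11881 - 1\right) + 3884\right) - 11678 = \left(11880 + 3884\right) - 11678 = 15764 - 11678 = 4086$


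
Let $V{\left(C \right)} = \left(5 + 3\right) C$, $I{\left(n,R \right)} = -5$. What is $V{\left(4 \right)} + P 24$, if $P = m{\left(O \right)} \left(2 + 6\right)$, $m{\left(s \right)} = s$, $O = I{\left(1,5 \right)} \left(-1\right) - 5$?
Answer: $32$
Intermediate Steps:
$V{\left(C \right)} = 8 C$
$O = 0$ ($O = \left(-5\right) \left(-1\right) - 5 = 5 - 5 = 0$)
$P = 0$ ($P = 0 \left(2 + 6\right) = 0 \cdot 8 = 0$)
$V{\left(4 \right)} + P 24 = 8 \cdot 4 + 0 \cdot 24 = 32 + 0 = 32$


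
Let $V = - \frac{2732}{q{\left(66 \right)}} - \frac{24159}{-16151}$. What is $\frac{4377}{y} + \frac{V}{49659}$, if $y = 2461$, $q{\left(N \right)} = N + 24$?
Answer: $\frac{157922683037014}{88822197659205} \approx 1.778$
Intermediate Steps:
$q{\left(N \right)} = 24 + N$
$V = - \frac{20975111}{726795}$ ($V = - \frac{2732}{24 + 66} - \frac{24159}{-16151} = - \frac{2732}{90} - - \frac{24159}{16151} = \left(-2732\right) \frac{1}{90} + \frac{24159}{16151} = - \frac{1366}{45} + \frac{24159}{16151} = - \frac{20975111}{726795} \approx -28.86$)
$\frac{4377}{y} + \frac{V}{49659} = \frac{4377}{2461} - \frac{20975111}{726795 \cdot 49659} = 4377 \cdot \frac{1}{2461} - \frac{20975111}{36091912905} = \frac{4377}{2461} - \frac{20975111}{36091912905} = \frac{157922683037014}{88822197659205}$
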